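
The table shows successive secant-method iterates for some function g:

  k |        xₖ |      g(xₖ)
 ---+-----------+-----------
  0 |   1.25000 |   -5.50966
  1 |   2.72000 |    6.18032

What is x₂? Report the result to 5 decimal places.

1.94283

x₂ = 2.72000 − 6.18032·(2.72000 − 1.25000) / (6.18032 − (-5.50966))
   = 2.72000 − (9.0850704)/(11.6899800) = 1.9428327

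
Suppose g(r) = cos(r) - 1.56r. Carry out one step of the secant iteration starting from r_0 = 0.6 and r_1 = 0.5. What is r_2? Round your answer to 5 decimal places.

0.54686

g(0.6) = -0.1106644, g(0.5) = 0.0975826
r_2 = 0.5000000 − 0.0975826·(0.5000000 − 0.6000000) / (0.0975826 − (-0.1106644)) = 0.5000000 − (-0.0097583)/(0.2082469) = 0.5468591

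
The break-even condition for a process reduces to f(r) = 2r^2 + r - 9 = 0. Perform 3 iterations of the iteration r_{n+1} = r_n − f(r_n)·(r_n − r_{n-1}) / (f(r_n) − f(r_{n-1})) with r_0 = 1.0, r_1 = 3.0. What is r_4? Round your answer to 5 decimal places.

f(1.0) = -6.0000000, f(3.0) = 12.0000000
r_2 = 3.0000000 − 12.0000000·(3.0000000 − 1.0000000) / (12.0000000 − (-6.0000000)) = 3.0000000 − (24.0000000)/(18.0000000) = 1.6666667
f(1.6666667) = -1.7777778
r_3 = 1.6666667 − (-1.7777778)·(1.6666667 − 3.0000000) / (-1.7777778 − 12.0000000) = 1.6666667 − (2.3703704)/(-13.7777778) = 1.8387097
f(1.8387097) = -0.3995838
r_4 = 1.8387097 − (-0.3995838)·(1.8387097 − 1.6666667) / (-0.3995838 − (-1.7777778)) = 1.8387097 − (-0.0687456)/(1.3781940) = 1.8885906

1.88859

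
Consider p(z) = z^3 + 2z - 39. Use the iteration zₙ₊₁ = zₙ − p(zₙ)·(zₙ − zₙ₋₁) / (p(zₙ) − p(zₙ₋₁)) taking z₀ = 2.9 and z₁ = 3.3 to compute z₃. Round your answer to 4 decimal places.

p(2.9) = -8.811000, p(3.3) = 3.537000
z₂ = 3.300000 − 3.537000·(3.300000 − 2.900000) / (3.537000 − (-8.811000)) = 3.300000 − (1.414800)/(12.348000) = 3.185423
p(3.185423) = -0.306931
z₃ = 3.185423 − (-0.306931)·(3.185423 − 3.300000) / (-0.306931 − 3.537000) = 3.185423 − (0.035167)/(-3.843931) = 3.194572

3.1946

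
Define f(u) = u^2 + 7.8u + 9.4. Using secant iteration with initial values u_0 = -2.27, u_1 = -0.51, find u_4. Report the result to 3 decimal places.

f(-2.27) = -3.15310, f(-0.51) = 5.68210
u_2 = -0.51000 − 5.68210·(-0.51000 − (-2.27000)) / (5.68210 − (-3.15310)) = -0.51000 − (10.00050)/(8.83520) = -1.64189
f(-1.64189) = -0.71095
u_3 = -1.64189 − (-0.71095)·(-1.64189 − (-0.51000)) / (-0.71095 − 5.68210) = -1.64189 − (0.80472)/(-6.39305) = -1.51602
f(-1.51602) = -0.12663
u_4 = -1.51602 − (-0.12663)·(-1.51602 − (-1.64189)) / (-0.12663 − (-0.71095)) = -1.51602 − (-0.01594)/(0.58432) = -1.48874

-1.489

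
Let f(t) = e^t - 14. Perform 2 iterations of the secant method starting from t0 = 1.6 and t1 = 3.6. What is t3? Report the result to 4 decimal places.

f(1.6) = -9.046968, f(3.6) = 22.598234
t2 = 3.600000 − 22.598234·(3.600000 − 1.600000) / (22.598234 − (-9.046968)) = 3.600000 − (45.196469)/(31.645202) = 2.171775
f(2.171775) = -5.226156
t3 = 2.171775 − (-5.226156)·(2.171775 − 3.600000) / (-5.226156 − 22.598234) = 2.171775 − (7.464127)/(-27.824391) = 2.440033

2.4400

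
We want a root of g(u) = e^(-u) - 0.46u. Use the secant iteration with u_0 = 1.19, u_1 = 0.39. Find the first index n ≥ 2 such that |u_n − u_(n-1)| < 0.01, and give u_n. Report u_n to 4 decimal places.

n = 4, u_n = 0.8914

g(1.19) = -0.243179, g(0.39) = 0.497657
u_2 = 0.390000 − 0.497657·(-0.800000)/(0.740836) = 0.927401;  |Δ| = 0.537401
g(0.927401) = -0.031024
u_3 = 0.927401 − (-0.031024)·(0.537401)/(-0.528681) = 0.895865;  |Δ| = 0.031535
g(0.895865) = -0.003844
u_4 = 0.895865 − (-0.003844)·(-0.031535)/(0.027180) = 0.891405;  |Δ| = 0.004460
|u_4 − u_3| = 0.004460 < 0.01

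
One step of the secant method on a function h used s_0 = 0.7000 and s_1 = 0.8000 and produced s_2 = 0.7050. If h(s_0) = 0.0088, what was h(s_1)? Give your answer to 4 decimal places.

The secant line through (0.7000, 0.0088) and (0.8000, h(s_1)) crosses zero at s_2 = 0.7050.
So (0.7000, 0.0088), (0.8000, h(s_1)), (0.7050, 0) are collinear:
h(s_1) = 0.0088 · (0.8000 − 0.7050) / (0.7000 − 0.7050) = 0.0088 · (0.095000)/(-0.005000) = -0.167200

-0.1672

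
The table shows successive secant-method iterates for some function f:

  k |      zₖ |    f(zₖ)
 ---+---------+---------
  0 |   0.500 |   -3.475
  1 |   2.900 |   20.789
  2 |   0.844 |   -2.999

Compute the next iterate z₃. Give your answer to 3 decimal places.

z₃ = 0.844 − (-2.999)·(0.844 − 2.900) / (-2.999 − 20.789)
   = 0.844 − (6.16594)/(-23.78800) = 1.10320

1.103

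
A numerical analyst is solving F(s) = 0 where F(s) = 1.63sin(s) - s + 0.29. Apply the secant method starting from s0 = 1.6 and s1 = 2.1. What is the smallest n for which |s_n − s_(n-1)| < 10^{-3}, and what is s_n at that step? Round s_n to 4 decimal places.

n = 5, s_n = 1.8547

F(1.6) = 0.319305, F(2.1) = -0.402969
s2 = 2.100000 − (-0.402969)·(0.500000)/(-0.722274) = 1.821042;  |Δ| = 0.278958
F(1.821042) = 0.048187
s3 = 1.821042 − 0.048187·(-0.278958)/(0.451156) = 1.850836;  |Δ| = 0.029795
F(1.850836) = 0.005666
s4 = 1.850836 − 0.005666·(0.029795)/(-0.042521) = 1.854807;  |Δ| = 0.003970
F(1.854807) = -0.000105
s5 = 1.854807 − (-0.000105)·(0.003970)/(-0.005771) = 1.854734;  |Δ| = 0.000072
|s5 − s4| = 0.000072 < 10^{-3}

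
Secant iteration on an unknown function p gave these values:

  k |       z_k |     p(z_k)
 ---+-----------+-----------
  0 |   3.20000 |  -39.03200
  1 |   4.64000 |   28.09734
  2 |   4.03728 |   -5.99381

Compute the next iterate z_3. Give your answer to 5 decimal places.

z_3 = 4.03728 − (-5.99381)·(4.03728 − 4.64000) / (-5.99381 − 28.09734)
   = 4.03728 − (3.6125892)/(-34.0911500) = 4.1432485

4.14325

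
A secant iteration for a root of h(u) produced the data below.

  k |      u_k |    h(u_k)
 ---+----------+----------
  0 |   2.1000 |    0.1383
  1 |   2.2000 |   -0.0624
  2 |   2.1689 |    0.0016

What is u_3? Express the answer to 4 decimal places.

2.1697

u_3 = 2.1689 − 0.0016·(2.1689 − 2.2000) / (0.0016 − (-0.0624))
   = 2.1689 − (-0.000050)/(0.064000) = 2.169677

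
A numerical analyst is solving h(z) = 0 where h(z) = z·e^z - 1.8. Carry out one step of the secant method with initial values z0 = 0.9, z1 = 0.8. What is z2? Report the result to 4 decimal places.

h(0.9) = 0.413643, h(0.8) = -0.019567
z2 = 0.800000 − (-0.019567)·(0.800000 − 0.900000) / (-0.019567 − 0.413643) = 0.800000 − (0.001957)/(-0.433210) = 0.804517

0.8045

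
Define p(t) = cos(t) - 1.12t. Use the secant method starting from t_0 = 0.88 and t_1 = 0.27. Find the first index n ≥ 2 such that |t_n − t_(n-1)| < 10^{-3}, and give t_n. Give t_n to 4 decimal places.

p(0.88) = -0.348449, p(0.27) = 0.661371
t_2 = 0.270000 − 0.661371·(-0.610000)/(1.009820) = 0.669513;  |Δ| = 0.399513
p(0.669513) = 0.034269
t_3 = 0.669513 − 0.034269·(0.399513)/(-0.627102) = 0.691345;  |Δ| = 0.021832
p(0.691345) = -0.003918
t_4 = 0.691345 − (-0.003918)·(0.021832)/(-0.038187) = 0.689105;  |Δ| = 0.002240
p(0.689105) = 0.000017
t_5 = 0.689105 − 0.000017·(-0.002240)/(0.003935) = 0.689115;  |Δ| = 0.000010
|t_5 − t_4| = 0.000010 < 10^{-3}

n = 5, t_n = 0.6891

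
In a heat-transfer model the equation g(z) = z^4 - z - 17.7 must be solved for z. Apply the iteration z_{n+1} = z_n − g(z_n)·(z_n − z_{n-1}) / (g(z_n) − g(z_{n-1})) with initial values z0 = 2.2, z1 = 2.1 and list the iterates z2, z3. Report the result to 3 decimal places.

g(2.2) = 3.52560, g(2.1) = -0.35190
z2 = 2.10000 − (-0.35190)·(2.10000 − 2.20000) / (-0.35190 − 3.52560) = 2.10000 − (0.03519)/(-3.87750) = 2.10908
g(2.10908) = -0.02260
z3 = 2.10908 − (-0.02260)·(2.10908 − 2.10000) / (-0.02260 − (-0.35190)) = 2.10908 − (-0.00021)/(0.32930) = 2.10970

2.109, 2.110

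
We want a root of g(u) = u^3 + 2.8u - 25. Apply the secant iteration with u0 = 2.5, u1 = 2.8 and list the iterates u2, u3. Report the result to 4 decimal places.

2.5994, 2.6058

g(2.5) = -2.375000, g(2.8) = 4.792000
u2 = 2.800000 − 4.792000·(2.800000 − 2.500000) / (4.792000 − (-2.375000)) = 2.800000 − (1.437600)/(7.167000) = 2.599414
g(2.599414) = -0.157523
u3 = 2.599414 − (-0.157523)·(2.599414 − 2.800000) / (-0.157523 − 4.792000) = 2.599414 − (0.031597)/(-4.949523) = 2.605798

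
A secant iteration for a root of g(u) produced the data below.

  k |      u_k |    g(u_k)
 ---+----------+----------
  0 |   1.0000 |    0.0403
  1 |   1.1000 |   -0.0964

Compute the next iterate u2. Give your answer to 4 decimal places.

u2 = 1.1000 − (-0.0964)·(1.1000 − 1.0000) / (-0.0964 − 0.0403)
   = 1.1000 − (-0.009640)/(-0.136700) = 1.029481

1.0295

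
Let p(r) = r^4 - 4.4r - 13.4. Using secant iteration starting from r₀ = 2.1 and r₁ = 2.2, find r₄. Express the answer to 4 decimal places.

p(2.1) = -3.191900, p(2.2) = 0.345600
r₂ = 2.200000 − 0.345600·(2.200000 − 2.100000) / (0.345600 − (-3.191900)) = 2.200000 − (0.034560)/(3.537500) = 2.190230
p(2.190230) = -0.024757
r₃ = 2.190230 − (-0.024757)·(2.190230 − 2.200000) / (-0.024757 − 0.345600) = 2.190230 − (0.000242)/(-0.370357) = 2.190883
p(2.190883) = -0.000172
r₄ = 2.190883 − (-0.000172)·(2.190883 − 2.190230) / (-0.000172 − (-0.024757)) = 2.190883 − (0.000000)/(0.024586) = 2.190888

2.1909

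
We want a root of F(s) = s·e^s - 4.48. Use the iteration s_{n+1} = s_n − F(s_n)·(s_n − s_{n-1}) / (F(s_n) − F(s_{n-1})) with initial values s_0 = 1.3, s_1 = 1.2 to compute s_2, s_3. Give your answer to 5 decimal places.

F(1.3) = 0.2900857, F(1.2) = -0.4958597
s_2 = 1.2000000 − (-0.4958597)·(1.2000000 − 1.3000000) / (-0.4958597 − 0.2900857) = 1.2000000 − (0.0495860)/(-0.7859454) = 1.2630909
F(1.2630909) = -0.0132877
s_3 = 1.2630909 − (-0.0132877)·(1.2630909 − 1.2000000) / (-0.0132877 − (-0.4958597)) = 1.2630909 − (-0.0008383)/(0.4825720) = 1.2648281

1.26309, 1.26483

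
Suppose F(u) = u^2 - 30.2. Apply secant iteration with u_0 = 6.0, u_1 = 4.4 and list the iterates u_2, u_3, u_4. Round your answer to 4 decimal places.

F(6.0) = 5.800000, F(4.4) = -10.840000
u_2 = 4.400000 − (-10.840000)·(4.400000 − 6.000000) / (-10.840000 − 5.800000) = 4.400000 − (17.344000)/(-16.640000) = 5.442308
F(5.442308) = -0.581287
u_3 = 5.442308 − (-0.581287)·(5.442308 − 4.400000) / (-0.581287 − (-10.840000)) = 5.442308 − (-0.605880)/(10.258713) = 5.501368
F(5.501368) = 0.065047
u_4 = 5.501368 − 0.065047·(5.501368 − 5.442308) / (0.065047 − (-0.581287)) = 5.501368 − (0.003842)/(0.646334) = 5.495424

5.4423, 5.5014, 5.4954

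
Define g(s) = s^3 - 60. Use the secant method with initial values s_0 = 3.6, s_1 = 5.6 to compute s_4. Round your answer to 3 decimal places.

3.916

g(3.6) = -13.34400, g(5.6) = 115.61600
s_2 = 5.60000 − 115.61600·(5.60000 − 3.60000) / (115.61600 − (-13.34400)) = 5.60000 − (231.23200)/(128.96000) = 3.80695
g(3.80695) = -4.82647
s_3 = 3.80695 − (-4.82647)·(3.80695 − 5.60000) / (-4.82647 − 115.61600) = 3.80695 − (8.65411)/(-120.44247) = 3.87880
g(3.87880) = -1.64308
s_4 = 3.87880 − (-1.64308)·(3.87880 − 3.80695) / (-1.64308 − (-4.82647)) = 3.87880 − (-0.11806)/(3.18338) = 3.91589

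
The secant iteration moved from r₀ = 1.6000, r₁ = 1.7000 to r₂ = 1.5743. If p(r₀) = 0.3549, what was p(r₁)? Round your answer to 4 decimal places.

1.7358

The secant line through (1.6000, 0.3549) and (1.7000, p(r₁)) crosses zero at r₂ = 1.5743.
So (1.6000, 0.3549), (1.7000, p(r₁)), (1.5743, 0) are collinear:
p(r₁) = 0.3549 · (1.7000 − 1.5743) / (1.6000 − 1.5743) = 0.3549 · (0.125700)/(0.025700) = 1.735834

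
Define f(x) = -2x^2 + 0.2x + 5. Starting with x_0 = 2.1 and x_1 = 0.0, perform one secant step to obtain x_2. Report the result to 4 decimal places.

1.2500

f(2.1) = -3.400000, f(0.0) = 5.000000
x_2 = 0.000000 − 5.000000·(0.000000 − 2.100000) / (5.000000 − (-3.400000)) = 0.000000 − (-10.500000)/(8.400000) = 1.250000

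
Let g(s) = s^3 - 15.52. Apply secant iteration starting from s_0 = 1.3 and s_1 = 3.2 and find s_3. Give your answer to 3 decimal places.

2.401

g(1.3) = -13.32300, g(3.2) = 17.24800
s_2 = 3.20000 − 17.24800·(3.20000 − 1.30000) / (17.24800 − (-13.32300)) = 3.20000 − (32.77120)/(30.57100) = 2.12803
g(2.12803) = -5.88319
s_3 = 2.12803 − (-5.88319)·(2.12803 − 3.20000) / (-5.88319 − 17.24800) = 2.12803 − (6.30661)/(-23.13119) = 2.40067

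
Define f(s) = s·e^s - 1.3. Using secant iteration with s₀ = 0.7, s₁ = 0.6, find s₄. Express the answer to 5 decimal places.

0.66713

f(0.7) = 0.1096269, f(0.6) = -0.2067287
s₂ = 0.6000000 − (-0.2067287)·(0.6000000 − 0.7000000) / (-0.2067287 − 0.1096269) = 0.6000000 − (0.0206729)/(-0.3163556) = 0.6653469
f(0.6653469) = -0.0057902
s₃ = 0.6653469 − (-0.0057902)·(0.6653469 − 0.6000000) / (-0.0057902 − (-0.2067287)) = 0.6653469 − (-0.0003784)/(0.2009385) = 0.6672300
f(0.6672300) = 0.0003188
s₄ = 0.6672300 − 0.0003188·(0.6672300 − 0.6653469) / (0.0003188 − (-0.0057902)) = 0.6672300 − (0.0000006)/(0.0061091) = 0.6671317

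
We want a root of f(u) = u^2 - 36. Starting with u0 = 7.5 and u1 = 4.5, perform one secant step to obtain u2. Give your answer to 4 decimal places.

f(7.5) = 20.250000, f(4.5) = -15.750000
u2 = 4.500000 − (-15.750000)·(4.500000 − 7.500000) / (-15.750000 − 20.250000) = 4.500000 − (47.250000)/(-36.000000) = 5.812500

5.8125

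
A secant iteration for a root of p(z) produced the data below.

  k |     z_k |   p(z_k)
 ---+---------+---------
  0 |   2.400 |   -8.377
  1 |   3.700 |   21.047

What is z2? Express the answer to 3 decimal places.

2.770

z2 = 3.700 − 21.047·(3.700 − 2.400) / (21.047 − (-8.377))
   = 3.700 − (27.36110)/(29.42400) = 2.77011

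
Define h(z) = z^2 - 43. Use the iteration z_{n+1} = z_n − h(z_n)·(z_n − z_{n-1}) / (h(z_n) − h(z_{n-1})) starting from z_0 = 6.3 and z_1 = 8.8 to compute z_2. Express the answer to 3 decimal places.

6.519

h(6.3) = -3.31000, h(8.8) = 34.44000
z_2 = 8.80000 − 34.44000·(8.80000 − 6.30000) / (34.44000 − (-3.31000)) = 8.80000 − (86.10000)/(37.75000) = 6.51921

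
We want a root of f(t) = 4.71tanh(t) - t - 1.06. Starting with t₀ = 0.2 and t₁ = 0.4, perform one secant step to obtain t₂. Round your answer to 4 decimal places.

0.3001

f(0.2) = -0.330362, f(0.4) = 0.329560
t₂ = 0.400000 − 0.329560·(0.400000 − 0.200000) / (0.329560 − (-0.330362)) = 0.400000 − (0.065912)/(0.659922) = 0.300122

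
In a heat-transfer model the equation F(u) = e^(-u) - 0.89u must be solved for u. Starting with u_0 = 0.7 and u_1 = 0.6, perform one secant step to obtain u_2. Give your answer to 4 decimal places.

0.6105

F(0.7) = -0.126415, F(0.6) = 0.014812
u_2 = 0.600000 − 0.014812·(0.600000 − 0.700000) / (0.014812 − (-0.126415)) = 0.600000 − (-0.001481)/(0.141226) = 0.610488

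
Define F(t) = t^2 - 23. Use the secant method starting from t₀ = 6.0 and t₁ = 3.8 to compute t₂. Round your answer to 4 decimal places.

4.6735

F(6.0) = 13.000000, F(3.8) = -8.560000
t₂ = 3.800000 − (-8.560000)·(3.800000 − 6.000000) / (-8.560000 − 13.000000) = 3.800000 − (18.832000)/(-21.560000) = 4.673469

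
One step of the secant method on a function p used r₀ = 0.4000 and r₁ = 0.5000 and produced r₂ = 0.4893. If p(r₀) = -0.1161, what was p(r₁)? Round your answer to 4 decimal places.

The secant line through (0.4000, -0.1161) and (0.5000, p(r₁)) crosses zero at r₂ = 0.4893.
So (0.4000, -0.1161), (0.5000, p(r₁)), (0.4893, 0) are collinear:
p(r₁) = -0.1161 · (0.5000 − 0.4893) / (0.4000 − 0.4893) = -0.1161 · (0.010700)/(-0.089300) = 0.013911

0.0139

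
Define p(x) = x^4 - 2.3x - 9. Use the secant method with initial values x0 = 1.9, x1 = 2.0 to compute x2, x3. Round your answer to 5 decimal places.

p(1.9) = -0.3379000, p(2.0) = 2.4000000
x2 = 2.0000000 − 2.4000000·(2.0000000 − 1.9000000) / (2.4000000 − (-0.3379000)) = 2.0000000 − (0.2400000)/(2.7379000) = 1.9123416
p(1.9123416) = -0.0243687
x3 = 1.9123416 − (-0.0243687)·(1.9123416 − 2.0000000) / (-0.0243687 − 2.4000000) = 1.9123416 − (0.0021361)/(-2.4243687) = 1.9132227

1.91234, 1.91322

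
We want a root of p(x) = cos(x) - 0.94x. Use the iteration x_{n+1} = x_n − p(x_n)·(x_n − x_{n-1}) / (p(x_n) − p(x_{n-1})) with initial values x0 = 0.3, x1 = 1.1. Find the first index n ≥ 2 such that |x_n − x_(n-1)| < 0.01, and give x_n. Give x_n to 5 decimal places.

n = 4, x_n = 0.76642

p(0.3) = 0.6733365, p(1.1) = -0.5804039
x2 = 1.1000000 − (-0.5804039)·(0.8000000)/(-1.2537404) = 0.7296497;  |Δ| = 0.3703503
p(0.7296497) = 0.0595372
x3 = 0.7296497 − 0.0595372·(-0.3703503)/(0.6399411) = 0.7641054;  |Δ| = 0.0344557
p(0.7641054) = 0.0037425
x4 = 0.7641054 − 0.0037425·(0.0344557)/(-0.0557947) = 0.7664166;  |Δ| = 0.0023112
|x4 − x3| = 0.0023112 < 0.01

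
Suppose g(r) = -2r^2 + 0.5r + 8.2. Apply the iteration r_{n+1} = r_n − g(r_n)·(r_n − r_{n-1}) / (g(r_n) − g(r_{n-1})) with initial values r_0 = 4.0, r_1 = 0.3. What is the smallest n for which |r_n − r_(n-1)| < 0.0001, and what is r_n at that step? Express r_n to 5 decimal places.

n = 8, r_n = 2.15370

g(4.0) = -21.8000000, g(0.3) = 8.1700000
r_2 = 0.3000000 − 8.1700000·(-3.7000000)/(29.9700000) = 1.3086420;  |Δ| = 1.0086420
g(1.3086420) = 5.4292333
r_3 = 1.3086420 − 5.4292333·(1.0086420)/(-2.7407667) = 3.3066788;  |Δ| = 1.9980368
g(3.3066788) = -12.0149097
r_4 = 3.3066788 − (-12.0149097)·(1.9980368)/(-17.4441431) = 1.9305016;  |Δ| = 1.3761772
g(1.9305016) = 1.7115780
r_5 = 1.9305016 − 1.7115780·(-1.3761772)/(13.7264878) = 2.1020994;  |Δ| = 0.1715978
g(2.1020994) = 0.4134063
r_6 = 2.1020994 − 0.4134063·(0.1715978)/(-1.2981718) = 2.1567451;  |Δ| = 0.0546458
g(2.1567451) = -0.0247265
r_7 = 2.1567451 − (-0.0247265)·(0.0546458)/(-0.4381328) = 2.1536611;  |Δ| = 0.0030840
g(2.1536611) = 0.0003180
r_8 = 2.1536611 − 0.0003180·(-0.0030840)/(0.0250445) = 2.1537003;  |Δ| = 0.0000392
|r_8 − r_7| = 0.0000392 < 0.0001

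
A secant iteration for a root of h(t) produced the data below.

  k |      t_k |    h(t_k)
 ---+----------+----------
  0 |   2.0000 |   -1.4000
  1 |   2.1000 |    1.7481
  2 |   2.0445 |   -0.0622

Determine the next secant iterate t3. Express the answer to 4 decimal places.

2.0464

t3 = 2.0445 − (-0.0622)·(2.0445 − 2.1000) / (-0.0622 − 1.7481)
   = 2.0445 − (0.003452)/(-1.810300) = 2.046407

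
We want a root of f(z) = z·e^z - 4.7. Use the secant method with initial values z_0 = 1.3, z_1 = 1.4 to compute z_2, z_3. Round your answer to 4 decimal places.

1.2923, 1.2917

f(1.3) = 0.070086, f(1.4) = 0.977280
z_2 = 1.400000 − 0.977280·(1.400000 − 1.300000) / (0.977280 − 0.070086) = 1.400000 − (0.097728)/(0.907194) = 1.292274
f(1.292274) = 0.005247
z_3 = 1.292274 − 0.005247·(1.292274 − 1.400000) / (0.005247 − 0.977280) = 1.292274 − (-0.000565)/(-0.972033) = 1.291693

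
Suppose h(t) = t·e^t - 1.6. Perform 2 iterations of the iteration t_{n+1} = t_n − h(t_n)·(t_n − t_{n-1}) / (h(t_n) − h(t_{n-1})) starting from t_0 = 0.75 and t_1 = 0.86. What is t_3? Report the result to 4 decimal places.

0.7533

h(0.75) = -0.012250, h(0.86) = 0.432318
t_2 = 0.860000 − 0.432318·(0.860000 − 0.750000) / (0.432318 − (-0.012250)) = 0.860000 − (0.047555)/(0.444568) = 0.753031
h(0.753031) = -0.000994
t_3 = 0.753031 − (-0.000994)·(0.753031 − 0.860000) / (-0.000994 − 0.432318) = 0.753031 − (0.000106)/(-0.433312) = 0.753276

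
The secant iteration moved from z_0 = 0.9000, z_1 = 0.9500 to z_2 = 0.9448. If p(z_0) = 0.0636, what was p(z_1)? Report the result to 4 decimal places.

The secant line through (0.9000, 0.0636) and (0.9500, p(z_1)) crosses zero at z_2 = 0.9448.
So (0.9000, 0.0636), (0.9500, p(z_1)), (0.9448, 0) are collinear:
p(z_1) = 0.0636 · (0.9500 − 0.9448) / (0.9000 − 0.9448) = 0.0636 · (0.005200)/(-0.044800) = -0.007382

-0.0074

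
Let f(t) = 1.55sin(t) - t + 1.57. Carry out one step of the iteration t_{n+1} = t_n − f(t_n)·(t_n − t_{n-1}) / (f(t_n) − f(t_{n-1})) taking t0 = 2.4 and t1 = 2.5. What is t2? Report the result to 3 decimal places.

f(2.4) = 0.21697, f(2.5) = -0.00237
t2 = 2.50000 − (-0.00237)·(2.50000 − 2.40000) / (-0.00237 − 0.21697) = 2.50000 − (-0.00024)/(-0.21934) = 2.49892

2.499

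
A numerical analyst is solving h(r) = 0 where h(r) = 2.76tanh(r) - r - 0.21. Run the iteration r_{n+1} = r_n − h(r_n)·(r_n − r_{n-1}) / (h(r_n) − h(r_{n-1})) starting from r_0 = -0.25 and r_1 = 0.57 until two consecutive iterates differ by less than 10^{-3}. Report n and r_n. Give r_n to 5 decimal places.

n = 5, r_n = 0.12022

h(-0.25) = -0.6359755, h(0.57) = 0.6423916
r_2 = 0.5700000 − 0.6423916·(0.8200000)/(1.2783671) = 0.1579422;  |Δ| = 0.4120578
h(0.1579422) = 0.0643893
r_3 = 0.1579422 − 0.0643893·(-0.4120578)/(-0.5780023) = 0.1120391;  |Δ| = 0.0459031
h(0.1120391) = -0.0140987
r_4 = 0.1120391 − (-0.0140987)·(-0.0459031)/(-0.0784880) = 0.1202846;  |Δ| = 0.0082455
h(0.1202846) = 0.0001090
r_5 = 0.1202846 − 0.0001090·(0.0082455)/(0.0142076) = 0.1202213;  |Δ| = 0.0000632
|r_5 − r_4| = 0.0000632 < 10^{-3}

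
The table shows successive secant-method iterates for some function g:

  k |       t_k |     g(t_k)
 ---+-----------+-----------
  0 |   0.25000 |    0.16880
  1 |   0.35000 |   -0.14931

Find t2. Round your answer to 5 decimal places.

0.30306

t2 = 0.35000 − (-0.14931)·(0.35000 − 0.25000) / (-0.14931 − 0.16880)
   = 0.35000 − (-0.0149310)/(-0.3181100) = 0.3030634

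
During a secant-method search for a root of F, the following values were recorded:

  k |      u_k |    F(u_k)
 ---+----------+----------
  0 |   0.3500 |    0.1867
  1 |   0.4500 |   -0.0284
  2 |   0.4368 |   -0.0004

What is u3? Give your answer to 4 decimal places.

u3 = 0.4368 − (-0.0004)·(0.4368 − 0.4500) / (-0.0004 − (-0.0284))
   = 0.4368 − (0.000005)/(0.028000) = 0.436611

0.4366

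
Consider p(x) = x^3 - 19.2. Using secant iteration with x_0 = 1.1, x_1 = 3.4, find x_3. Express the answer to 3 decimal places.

p(1.1) = -17.86900, p(3.4) = 20.10400
x_2 = 3.40000 − 20.10400·(3.40000 − 1.10000) / (20.10400 − (-17.86900)) = 3.40000 − (46.23920)/(37.97300) = 2.18231
p(2.18231) = -8.80675
x_3 = 2.18231 − (-8.80675)·(2.18231 − 3.40000) / (-8.80675 − 20.10400) = 2.18231 − (10.72385)/(-28.91075) = 2.55324

2.553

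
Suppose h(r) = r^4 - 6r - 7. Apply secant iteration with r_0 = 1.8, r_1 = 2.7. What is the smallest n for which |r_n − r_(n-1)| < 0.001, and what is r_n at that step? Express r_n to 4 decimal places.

h(1.8) = -7.302400, h(2.7) = 29.944100
r_2 = 2.700000 − 29.944100·(0.900000)/(37.246500) = 1.976450;  |Δ| = 0.723550
h(1.976450) = -3.599084
r_3 = 1.976450 − (-3.599084)·(-0.723550)/(-33.543184) = 2.054085;  |Δ| = 0.077635
h(2.054085) = -1.522308
r_4 = 2.054085 − (-1.522308)·(0.077635)/(2.076776) = 2.110993;  |Δ| = 0.056907
h(2.110993) = 0.192561
r_5 = 2.110993 − 0.192561·(0.056907)/(1.714868) = 2.104602;  |Δ| = 0.006390
h(2.104602) = -0.008460
r_6 = 2.104602 − (-0.008460)·(-0.006390)/(-0.201020) = 2.104871;  |Δ| = 0.000269
|r_6 − r_5| = 0.000269 < 0.001

n = 6, r_n = 2.1049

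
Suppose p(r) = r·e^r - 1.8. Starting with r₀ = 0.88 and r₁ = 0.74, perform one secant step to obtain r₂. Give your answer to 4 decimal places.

p(0.88) = 0.321592, p(0.74) = -0.249008
r₂ = 0.740000 − (-0.249008)·(0.740000 − 0.880000) / (-0.249008 − 0.321592) = 0.740000 − (0.034861)/(-0.570599) = 0.801096

0.8011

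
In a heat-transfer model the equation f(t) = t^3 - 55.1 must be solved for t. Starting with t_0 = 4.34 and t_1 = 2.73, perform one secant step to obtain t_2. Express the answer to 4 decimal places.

3.6413

f(4.34) = 26.646504, f(2.73) = -34.753583
t_2 = 2.730000 − (-34.753583)·(2.730000 − 4.340000) / (-34.753583 − 26.646504) = 2.730000 − (55.953269)/(-61.400087) = 3.641290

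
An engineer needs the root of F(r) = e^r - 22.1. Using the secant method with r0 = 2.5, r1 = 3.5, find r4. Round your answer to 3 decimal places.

F(2.5) = -9.91751, F(3.5) = 11.01545
r2 = 3.50000 − 11.01545·(3.50000 − 2.50000) / (11.01545 − (-9.91751)) = 3.50000 − (11.01545)/(20.93296) = 2.97377
F(2.97377) = -2.53437
r3 = 2.97377 − (-2.53437)·(2.97377 − 3.50000) / (-2.53437 − 11.01545) = 2.97377 − (1.33365)/(-13.54982) = 3.07220
F(3.07220) = -0.51065
r4 = 3.07220 − (-0.51065)·(3.07220 − 2.97377) / (-0.51065 − (-2.53437)) = 3.07220 − (-0.05026)/(2.02372) = 3.09704

3.097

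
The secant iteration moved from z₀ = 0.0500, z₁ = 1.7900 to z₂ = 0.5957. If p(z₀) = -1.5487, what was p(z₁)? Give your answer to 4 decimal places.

3.3894

The secant line through (0.0500, -1.5487) and (1.7900, p(z₁)) crosses zero at z₂ = 0.5957.
So (0.0500, -1.5487), (1.7900, p(z₁)), (0.5957, 0) are collinear:
p(z₁) = -1.5487 · (1.7900 − 0.5957) / (0.0500 − 0.5957) = -1.5487 · (1.194300)/(-0.545700) = 3.389431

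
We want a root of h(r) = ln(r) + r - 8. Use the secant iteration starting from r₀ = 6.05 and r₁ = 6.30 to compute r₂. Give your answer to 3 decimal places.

6.179

h(6.05) = -0.14994, h(6.30) = 0.14055
r₂ = 6.30000 − 0.14055·(6.30000 − 6.05000) / (0.14055 − (-0.14994)) = 6.30000 − (0.03514)/(0.29049) = 6.17904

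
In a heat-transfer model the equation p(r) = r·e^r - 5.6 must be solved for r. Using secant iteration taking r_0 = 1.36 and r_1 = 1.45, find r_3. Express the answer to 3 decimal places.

p(1.36) = -0.30118, p(1.45) = 0.58152
r_2 = 1.45000 − 0.58152·(1.45000 − 1.36000) / (0.58152 − (-0.30118)) = 1.45000 − (0.05234)/(0.88269) = 1.39071
p(1.39071) = -0.01256
r_3 = 1.39071 − (-0.01256)·(1.39071 − 1.45000) / (-0.01256 − 0.58152) = 1.39071 − (0.00074)/(-0.59408) = 1.39196

1.392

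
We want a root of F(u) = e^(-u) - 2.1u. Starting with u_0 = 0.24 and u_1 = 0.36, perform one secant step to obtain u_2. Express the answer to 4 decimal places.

F(0.24) = 0.282628, F(0.36) = -0.058324
u_2 = 0.360000 − (-0.058324)·(0.360000 − 0.240000) / (-0.058324 − 0.282628) = 0.360000 − (-0.006999)/(-0.340952) = 0.339473

0.3395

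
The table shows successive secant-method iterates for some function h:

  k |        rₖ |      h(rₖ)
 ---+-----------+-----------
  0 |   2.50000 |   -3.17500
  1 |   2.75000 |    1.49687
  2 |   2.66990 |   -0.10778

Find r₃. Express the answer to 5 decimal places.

r₃ = 2.66990 − (-0.10778)·(2.66990 − 2.75000) / (-0.10778 − 1.49687)
   = 2.66990 − (0.0086332)/(-1.6046500) = 2.6752801

2.67528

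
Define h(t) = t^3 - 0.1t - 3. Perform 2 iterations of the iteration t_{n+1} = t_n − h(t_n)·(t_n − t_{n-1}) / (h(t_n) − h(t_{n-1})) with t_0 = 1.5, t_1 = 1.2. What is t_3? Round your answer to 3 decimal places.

h(1.5) = 0.22500, h(1.2) = -1.39200
t_2 = 1.20000 − (-1.39200)·(1.20000 − 1.50000) / (-1.39200 − 0.22500) = 1.20000 − (0.41760)/(-1.61700) = 1.45826
h(1.45826) = -0.04483
t_3 = 1.45826 − (-0.04483)·(1.45826 − 1.20000) / (-0.04483 − (-1.39200)) = 1.45826 − (-0.01158)/(1.34717) = 1.46685

1.467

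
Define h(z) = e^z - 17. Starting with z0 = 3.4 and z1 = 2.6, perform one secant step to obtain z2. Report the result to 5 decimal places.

2.77145

h(3.4) = 12.9641000, h(2.6) = -3.5362620
z2 = 2.6000000 − (-3.5362620)·(2.6000000 − 3.4000000) / (-3.5362620 − 12.9641000) = 2.6000000 − (2.8290096)/(-16.5003620) = 2.7714514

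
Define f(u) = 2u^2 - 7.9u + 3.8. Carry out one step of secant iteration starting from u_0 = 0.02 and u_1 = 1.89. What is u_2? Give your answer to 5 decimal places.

0.91284

f(0.02) = 3.6428000, f(1.89) = -3.9868000
u_2 = 1.8900000 − (-3.9868000)·(1.8900000 − 0.0200000) / (-3.9868000 − 3.6428000) = 1.8900000 − (-7.4553160)/(-7.6296000) = 0.9128431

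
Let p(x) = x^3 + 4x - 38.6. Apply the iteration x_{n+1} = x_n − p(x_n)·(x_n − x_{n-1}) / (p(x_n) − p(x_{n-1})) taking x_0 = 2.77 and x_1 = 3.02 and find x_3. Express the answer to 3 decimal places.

2.987

p(2.77) = -6.26607, p(3.02) = 1.02361
x_2 = 3.02000 − 1.02361·(3.02000 − 2.77000) / (1.02361 − (-6.26607)) = 3.02000 − (0.25590)/(7.28967) = 2.98490
p(2.98490) = -0.06620
x_3 = 2.98490 − (-0.06620)·(2.98490 − 3.02000) / (-0.06620 − 1.02361) = 2.98490 − (0.00232)/(-1.08980) = 2.98703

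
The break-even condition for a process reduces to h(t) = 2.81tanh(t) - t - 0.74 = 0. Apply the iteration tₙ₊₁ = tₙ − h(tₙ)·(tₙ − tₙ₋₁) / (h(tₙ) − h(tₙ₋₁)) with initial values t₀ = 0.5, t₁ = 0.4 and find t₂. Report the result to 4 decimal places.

h(0.5) = 0.058549, h(0.4) = -0.072343
t₂ = 0.400000 − (-0.072343)·(0.400000 − 0.500000) / (-0.072343 − 0.058549) = 0.400000 − (0.007234)/(-0.130893) = 0.455269

0.4553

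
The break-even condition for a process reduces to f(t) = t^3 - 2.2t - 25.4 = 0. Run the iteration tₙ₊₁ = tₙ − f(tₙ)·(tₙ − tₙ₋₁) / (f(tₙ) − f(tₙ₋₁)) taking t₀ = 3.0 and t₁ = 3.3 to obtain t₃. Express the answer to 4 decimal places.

3.1882

f(3.0) = -5.000000, f(3.3) = 3.277000
t₂ = 3.300000 − 3.277000·(3.300000 − 3.000000) / (3.277000 − (-5.000000)) = 3.300000 − (0.983100)/(8.277000) = 3.181225
f(3.181225) = -0.204083
t₃ = 3.181225 − (-0.204083)·(3.181225 − 3.300000) / (-0.204083 − 3.277000) = 3.181225 − (0.024240)/(-3.481083) = 3.188188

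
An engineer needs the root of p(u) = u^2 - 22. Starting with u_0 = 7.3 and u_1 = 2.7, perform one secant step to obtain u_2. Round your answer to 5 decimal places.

p(7.3) = 31.2900000, p(2.7) = -14.7100000
u_2 = 2.7000000 − (-14.7100000)·(2.7000000 − 7.3000000) / (-14.7100000 − 31.2900000) = 2.7000000 − (67.6660000)/(-46.0000000) = 4.1710000

4.17100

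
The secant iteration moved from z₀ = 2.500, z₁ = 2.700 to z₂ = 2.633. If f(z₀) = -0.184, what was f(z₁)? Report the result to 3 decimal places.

The secant line through (2.500, -0.184) and (2.700, f(z₁)) crosses zero at z₂ = 2.633.
So (2.500, -0.184), (2.700, f(z₁)), (2.633, 0) are collinear:
f(z₁) = -0.184 · (2.700 − 2.633) / (2.500 − 2.633) = -0.184 · (0.06700)/(-0.13300) = 0.09269

0.093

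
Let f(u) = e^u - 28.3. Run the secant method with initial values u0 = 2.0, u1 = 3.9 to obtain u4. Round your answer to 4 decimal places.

3.3657

f(2.0) = -20.910944, f(3.9) = 21.102449
u2 = 3.900000 − 21.102449·(3.900000 − 2.000000) / (21.102449 − (-20.910944)) = 3.900000 − (40.094653)/(42.013393) = 2.945670
f(2.945670) = -9.276602
u3 = 2.945670 − (-9.276602)·(2.945670 − 3.900000) / (-9.276602 − 21.102449) = 2.945670 − (8.852942)/(-30.379051) = 3.237086
f(3.237086) = -2.840582
u4 = 3.237086 − (-2.840582)·(3.237086 − 2.945670) / (-2.840582 − (-9.276602)) = 3.237086 − (-0.827791)/(6.436020) = 3.365704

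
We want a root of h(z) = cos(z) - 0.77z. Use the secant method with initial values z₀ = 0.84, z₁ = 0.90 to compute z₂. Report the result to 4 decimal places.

h(0.84) = 0.020663, h(0.90) = -0.071390
z₂ = 0.900000 − (-0.071390)·(0.900000 − 0.840000) / (-0.071390 − 0.020663) = 0.900000 − (-0.004283)/(-0.092053) = 0.853468

0.8535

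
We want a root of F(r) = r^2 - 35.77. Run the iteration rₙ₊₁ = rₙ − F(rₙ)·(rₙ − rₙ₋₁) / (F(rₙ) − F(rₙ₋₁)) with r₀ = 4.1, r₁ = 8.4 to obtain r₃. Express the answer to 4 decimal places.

F(4.1) = -18.960000, F(8.4) = 34.790000
r₂ = 8.400000 − 34.790000·(8.400000 − 4.100000) / (34.790000 − (-18.960000)) = 8.400000 − (149.597000)/(53.750000) = 5.616800
F(5.616800) = -4.221558
r₃ = 5.616800 − (-4.221558)·(5.616800 − 8.400000) / (-4.221558 − 34.790000) = 5.616800 − (11.749440)/(-39.011558) = 5.917978

5.9180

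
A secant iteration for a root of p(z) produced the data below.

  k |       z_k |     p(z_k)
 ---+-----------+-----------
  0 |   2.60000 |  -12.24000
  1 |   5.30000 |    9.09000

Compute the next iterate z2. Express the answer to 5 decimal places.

z2 = 5.30000 − 9.09000·(5.30000 − 2.60000) / (9.09000 − (-12.24000))
   = 5.30000 − (24.5430000)/(21.3300000) = 4.1493671

4.14937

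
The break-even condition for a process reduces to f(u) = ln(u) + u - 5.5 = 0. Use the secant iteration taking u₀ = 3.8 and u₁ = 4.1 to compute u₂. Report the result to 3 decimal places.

4.091

f(3.8) = -0.36500, f(4.1) = 0.01099
u₂ = 4.10000 − 0.01099·(4.10000 − 3.80000) / (0.01099 − (-0.36500)) = 4.10000 − (0.00330)/(0.37599) = 4.09123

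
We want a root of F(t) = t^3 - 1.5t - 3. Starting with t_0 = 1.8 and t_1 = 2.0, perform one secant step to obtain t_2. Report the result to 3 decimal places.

1.786

F(1.8) = 0.13200, F(2.0) = 2.00000
t_2 = 2.00000 − 2.00000·(2.00000 − 1.80000) / (2.00000 − 0.13200) = 2.00000 − (0.40000)/(1.86800) = 1.78587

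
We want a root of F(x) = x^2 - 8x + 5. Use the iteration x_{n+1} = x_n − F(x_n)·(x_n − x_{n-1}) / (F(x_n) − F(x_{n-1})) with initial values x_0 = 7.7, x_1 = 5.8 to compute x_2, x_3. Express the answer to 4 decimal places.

7.2109, 7.3486

F(7.7) = 2.690000, F(5.8) = -7.760000
x_2 = 5.800000 − (-7.760000)·(5.800000 − 7.700000) / (-7.760000 − 2.690000) = 5.800000 − (14.744000)/(-10.450000) = 7.210909
F(7.210909) = -0.690063
x_3 = 7.210909 − (-0.690063)·(7.210909 − 5.800000) / (-0.690063 − (-7.760000)) = 7.210909 − (-0.973616)/(7.069937) = 7.348621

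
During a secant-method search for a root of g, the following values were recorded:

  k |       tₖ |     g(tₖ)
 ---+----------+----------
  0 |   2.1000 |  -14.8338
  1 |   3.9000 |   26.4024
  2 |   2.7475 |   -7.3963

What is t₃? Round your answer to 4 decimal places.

2.9997

t₃ = 2.7475 − (-7.3963)·(2.7475 − 3.9000) / (-7.3963 − 26.4024)
   = 2.7475 − (8.524236)/(-33.798700) = 2.999706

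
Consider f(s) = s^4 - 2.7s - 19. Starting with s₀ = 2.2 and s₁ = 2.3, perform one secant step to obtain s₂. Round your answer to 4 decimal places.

2.2353

f(2.2) = -1.514400, f(2.3) = 2.774100
s₂ = 2.300000 − 2.774100·(2.300000 − 2.200000) / (2.774100 − (-1.514400)) = 2.300000 − (0.277410)/(4.288500) = 2.235313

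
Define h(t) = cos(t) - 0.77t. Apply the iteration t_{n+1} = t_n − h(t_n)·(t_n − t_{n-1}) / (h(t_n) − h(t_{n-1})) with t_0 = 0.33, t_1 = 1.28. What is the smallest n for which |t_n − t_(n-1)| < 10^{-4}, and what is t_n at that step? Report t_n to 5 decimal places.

h(0.33) = 0.6919423, h(1.28) = -0.6988848
t_2 = 1.2800000 − (-0.6988848)·(0.9500000)/(-1.3908271) = 0.8026290;  |Δ| = 0.4773710
h(0.8026290) = 0.0767941
t_3 = 0.8026290 − 0.0767941·(-0.4773710)/(0.7756788) = 0.8498899;  |Δ| = 0.0472609
h(0.8498899) = 0.0056507
t_4 = 0.8498899 − 0.0056507·(0.0472609)/(-0.0711434) = 0.8536436;  |Δ| = 0.0037538
h(0.8536436) = -0.0000642
t_5 = 0.8536436 − (-0.0000642)·(0.0037538)/(-0.0057149) = 0.8536015;  |Δ| = 0.0000422
|t_5 − t_4| = 0.0000422 < 10^{-4}

n = 5, t_n = 0.85360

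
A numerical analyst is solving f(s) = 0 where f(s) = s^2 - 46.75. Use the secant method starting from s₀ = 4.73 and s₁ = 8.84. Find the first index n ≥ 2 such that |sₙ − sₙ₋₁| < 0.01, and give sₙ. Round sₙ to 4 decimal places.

f(4.73) = -24.377100, f(8.84) = 31.395600
s₂ = 8.840000 − 31.395600·(4.110000)/(55.772700) = 6.526396;  |Δ| = 2.313604
f(6.526396) = -4.156149
s₃ = 6.526396 − (-4.156149)·(-2.313604)/(-35.551749) = 6.796866;  |Δ| = 0.270470
f(6.796866) = -0.552606
s₄ = 6.796866 − (-0.552606)·(0.270470)/(3.603543) = 6.838343;  |Δ| = 0.041477
f(6.838343) = 0.012939
s₅ = 6.838343 − 0.012939·(0.041477)/(0.565545) = 6.837394;  |Δ| = 0.000949
|s₅ − s₄| = 0.000949 < 0.01

n = 5, sₙ = 6.8374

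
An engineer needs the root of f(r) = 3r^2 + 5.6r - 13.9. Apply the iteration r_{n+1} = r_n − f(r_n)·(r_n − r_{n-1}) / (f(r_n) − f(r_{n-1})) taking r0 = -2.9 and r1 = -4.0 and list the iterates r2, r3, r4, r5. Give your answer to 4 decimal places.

-3.2252, -3.2722, -3.2796, -3.2795

f(-2.9) = -4.910000, f(-4.0) = 11.700000
r2 = -4.000000 − 11.700000·(-4.000000 − (-2.900000)) / (11.700000 − (-4.910000)) = -4.000000 − (-12.870000)/(16.610000) = -3.225166
f(-3.225166) = -0.755848
r3 = -3.225166 − (-0.755848)·(-3.225166 − (-4.000000)) / (-0.755848 − 11.700000) = -3.225166 − (-0.585657)/(-12.455848) = -3.272184
f(-3.272184) = -0.102663
r4 = -3.272184 − (-0.102663)·(-3.272184 − (-3.225166)) / (-0.102663 − (-0.755848)) = -3.272184 − (0.004827)/(0.653186) = -3.279574
f(-3.279574) = 0.001206
r5 = -3.279574 − 0.001206·(-3.279574 − (-3.272184)) / (0.001206 − (-0.102663)) = -3.279574 − (-0.000009)/(0.103869) = -3.279488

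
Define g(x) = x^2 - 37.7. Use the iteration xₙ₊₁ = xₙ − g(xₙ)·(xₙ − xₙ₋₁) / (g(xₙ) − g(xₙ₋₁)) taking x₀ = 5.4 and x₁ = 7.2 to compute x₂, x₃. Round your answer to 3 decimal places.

6.078, 6.135

g(5.4) = -8.54000, g(7.2) = 14.14000
x₂ = 7.20000 − 14.14000·(7.20000 − 5.40000) / (14.14000 − (-8.54000)) = 7.20000 − (25.45200)/(22.68000) = 6.07778
g(6.07778) = -0.76062
x₃ = 6.07778 − (-0.76062)·(6.07778 − 7.20000) / (-0.76062 − 14.14000) = 6.07778 − (0.85358)/(-14.90062) = 6.13506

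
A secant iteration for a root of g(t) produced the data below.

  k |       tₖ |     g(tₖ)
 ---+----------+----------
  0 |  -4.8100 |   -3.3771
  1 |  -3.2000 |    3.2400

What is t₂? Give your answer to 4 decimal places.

-3.9883

t₂ = -3.2000 − 3.2400·(-3.2000 − (-4.8100)) / (3.2400 − (-3.3771))
   = -3.2000 − (5.216400)/(6.617100) = -3.988321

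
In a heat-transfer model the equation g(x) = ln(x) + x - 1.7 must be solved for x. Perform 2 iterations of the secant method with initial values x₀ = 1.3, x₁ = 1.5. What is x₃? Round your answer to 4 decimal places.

1.3788

g(1.3) = -0.137636, g(1.5) = 0.205465
x₂ = 1.500000 − 0.205465·(1.500000 − 1.300000) / (0.205465 − (-0.137636)) = 1.500000 − (0.041093)/(0.343101) = 1.380230
g(1.380230) = 0.002481
x₃ = 1.380230 − 0.002481·(1.380230 − 1.500000) / (0.002481 − 0.205465) = 1.380230 − (-0.000297)/(-0.202984) = 1.378767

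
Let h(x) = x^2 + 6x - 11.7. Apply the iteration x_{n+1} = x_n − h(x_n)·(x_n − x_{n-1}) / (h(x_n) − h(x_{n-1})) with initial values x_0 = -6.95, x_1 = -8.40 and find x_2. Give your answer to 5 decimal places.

h(-6.95) = -5.0975000, h(-8.40) = 8.4600000
x_2 = -8.4000000 − 8.4600000·(-8.4000000 − (-6.9500000)) / (8.4600000 − (-5.0975000)) = -8.4000000 − (-12.2670000)/(13.5575000) = -7.4951872

-7.49519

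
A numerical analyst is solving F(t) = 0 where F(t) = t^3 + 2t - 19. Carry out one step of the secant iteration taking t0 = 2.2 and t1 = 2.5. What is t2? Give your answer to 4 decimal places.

F(2.2) = -3.952000, F(2.5) = 1.625000
t2 = 2.500000 − 1.625000·(2.500000 − 2.200000) / (1.625000 − (-3.952000)) = 2.500000 − (0.487500)/(5.577000) = 2.412587

2.4126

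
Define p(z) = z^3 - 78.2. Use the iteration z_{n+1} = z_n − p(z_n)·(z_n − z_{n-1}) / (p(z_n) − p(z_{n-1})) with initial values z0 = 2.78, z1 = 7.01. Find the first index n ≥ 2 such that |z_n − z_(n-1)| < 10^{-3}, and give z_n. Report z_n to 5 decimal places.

n = 7, z_n = 4.27631

p(2.78) = -56.7150480, p(7.01) = 266.2721010
z2 = 7.0100000 − 266.2721010·(4.2300000)/(322.9871490) = 3.5227684;  |Δ| = 3.4872316
p(3.5227684) = -34.4828057
z3 = 3.5227684 − (-34.4828057)·(-3.4872316)/(-300.7549067) = 3.9225941;  |Δ| = 0.3998257
p(3.9225941) = -17.8440480
z4 = 3.9225941 − (-17.8440480)·(0.3998257)/(16.6387577) = 4.3513826;  |Δ| = 0.4287885
p(4.3513826) = 4.1913864
z5 = 4.3513826 − 4.1913864·(0.4287885)/(22.0354345) = 4.2698222;  |Δ| = 0.0815604
p(4.2698222) = -0.3552411
z6 = 4.2698222 − (-0.3552411)·(-0.0815604)/(-4.5466276) = 4.2761948;  |Δ| = 0.0063725
p(4.2761948) = -0.0061796
z7 = 4.2761948 − (-0.0061796)·(0.0063725)/(0.3490615) = 4.2763076;  |Δ| = 0.0001128
|z7 − z6| = 0.0001128 < 10^{-3}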